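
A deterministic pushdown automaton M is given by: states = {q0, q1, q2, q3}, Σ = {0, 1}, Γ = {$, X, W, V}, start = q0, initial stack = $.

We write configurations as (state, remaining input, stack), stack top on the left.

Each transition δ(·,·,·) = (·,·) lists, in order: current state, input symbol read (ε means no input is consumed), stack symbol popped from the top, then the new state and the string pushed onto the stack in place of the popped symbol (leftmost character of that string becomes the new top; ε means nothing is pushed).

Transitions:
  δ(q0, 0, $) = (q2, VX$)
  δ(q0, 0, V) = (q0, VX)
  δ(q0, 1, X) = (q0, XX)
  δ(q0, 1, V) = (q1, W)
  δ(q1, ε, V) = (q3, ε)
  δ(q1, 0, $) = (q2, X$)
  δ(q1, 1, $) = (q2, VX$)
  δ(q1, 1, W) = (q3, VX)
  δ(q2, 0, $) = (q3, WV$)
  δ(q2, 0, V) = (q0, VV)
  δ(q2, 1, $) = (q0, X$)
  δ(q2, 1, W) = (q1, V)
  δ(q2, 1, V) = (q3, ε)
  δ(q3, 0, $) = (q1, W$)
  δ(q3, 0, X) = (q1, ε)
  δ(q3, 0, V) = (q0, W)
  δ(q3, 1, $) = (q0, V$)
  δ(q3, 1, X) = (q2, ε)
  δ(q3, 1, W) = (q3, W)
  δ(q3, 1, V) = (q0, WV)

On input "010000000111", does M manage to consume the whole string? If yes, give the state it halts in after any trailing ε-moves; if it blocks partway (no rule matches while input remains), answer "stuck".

stuck

(q0, 010000000111, $) ⊢ (q2, 10000000111, VX$) ⊢ (q3, 0000000111, X$) ⊢ (q1, 000000111, $) ⊢ (q2, 00000111, X$)
No transition for (q2, 0, top X); M blocks with input 00000111 remaining.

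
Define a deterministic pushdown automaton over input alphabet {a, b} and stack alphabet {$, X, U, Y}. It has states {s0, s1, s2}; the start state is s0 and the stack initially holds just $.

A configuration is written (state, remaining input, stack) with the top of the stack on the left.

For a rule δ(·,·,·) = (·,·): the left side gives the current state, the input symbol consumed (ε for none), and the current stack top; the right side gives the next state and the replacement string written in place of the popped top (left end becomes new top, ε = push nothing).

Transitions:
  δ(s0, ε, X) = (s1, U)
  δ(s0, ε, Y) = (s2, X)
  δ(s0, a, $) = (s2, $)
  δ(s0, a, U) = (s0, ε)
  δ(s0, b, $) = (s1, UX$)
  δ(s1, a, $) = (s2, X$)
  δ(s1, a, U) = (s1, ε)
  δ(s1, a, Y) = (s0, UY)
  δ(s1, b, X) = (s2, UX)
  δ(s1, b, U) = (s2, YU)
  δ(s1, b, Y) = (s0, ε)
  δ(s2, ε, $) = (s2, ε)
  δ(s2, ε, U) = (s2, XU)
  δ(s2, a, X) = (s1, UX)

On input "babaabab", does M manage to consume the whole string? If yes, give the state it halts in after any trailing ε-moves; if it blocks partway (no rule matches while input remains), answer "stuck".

(s0, babaabab, $) ⊢ (s1, abaabab, UX$) ⊢ (s1, baabab, X$) ⊢ (s2, aabab, UX$) ⊢ (s2, aabab, XUX$) ⊢ (s1, abab, UXUX$) ⊢ (s1, bab, XUX$) ⊢ (s2, ab, UXUX$) ⊢ (s2, ab, XUXUX$) ⊢ (s1, b, UXUXUX$) ⊢ (s2, ε, YUXUXUX$)
All input consumed; M is in state s2.

s2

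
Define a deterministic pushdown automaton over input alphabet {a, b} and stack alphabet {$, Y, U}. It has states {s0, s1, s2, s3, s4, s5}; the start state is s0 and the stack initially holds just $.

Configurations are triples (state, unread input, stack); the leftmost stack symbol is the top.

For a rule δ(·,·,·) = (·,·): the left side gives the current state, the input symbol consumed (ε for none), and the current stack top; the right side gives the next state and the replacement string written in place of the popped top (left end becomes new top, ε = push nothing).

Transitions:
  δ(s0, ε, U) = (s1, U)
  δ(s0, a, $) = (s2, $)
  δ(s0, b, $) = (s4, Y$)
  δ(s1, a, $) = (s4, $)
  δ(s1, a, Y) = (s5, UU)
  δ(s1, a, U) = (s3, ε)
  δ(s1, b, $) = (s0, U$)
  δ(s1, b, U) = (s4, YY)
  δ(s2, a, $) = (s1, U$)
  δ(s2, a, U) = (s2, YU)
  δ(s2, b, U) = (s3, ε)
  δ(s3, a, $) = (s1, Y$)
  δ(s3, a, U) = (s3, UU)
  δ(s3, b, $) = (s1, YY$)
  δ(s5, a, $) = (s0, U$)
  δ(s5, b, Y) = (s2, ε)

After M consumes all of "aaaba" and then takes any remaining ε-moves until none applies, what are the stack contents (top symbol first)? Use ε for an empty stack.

(s0, aaaba, $)
  read a, top $: go to s2, push $ → (s2, aaba, $)
  read a, top $: go to s1, push U$ → (s1, aba, U$)
  read a, top U: go to s3, push ε → (s3, ba, $)
  read b, top $: go to s1, push YY$ → (s1, a, YY$)
  read a, top Y: go to s5, push UU → (s5, ε, UUY$)
All input consumed in state s5 with stack UUY$.

UUY$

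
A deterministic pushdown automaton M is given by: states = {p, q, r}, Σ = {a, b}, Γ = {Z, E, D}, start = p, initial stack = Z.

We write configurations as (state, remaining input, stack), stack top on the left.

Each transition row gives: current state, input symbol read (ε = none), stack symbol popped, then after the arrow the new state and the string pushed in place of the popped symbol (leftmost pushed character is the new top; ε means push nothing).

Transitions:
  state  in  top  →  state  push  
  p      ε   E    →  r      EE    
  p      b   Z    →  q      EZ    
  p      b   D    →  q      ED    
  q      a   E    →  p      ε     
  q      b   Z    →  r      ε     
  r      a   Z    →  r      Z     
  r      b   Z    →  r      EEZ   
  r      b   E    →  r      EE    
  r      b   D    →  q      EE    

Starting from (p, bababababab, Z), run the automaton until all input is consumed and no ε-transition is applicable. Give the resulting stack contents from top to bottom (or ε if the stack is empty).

EZ

(p, bababababab, Z)
  read b, top Z: go to q, push EZ → (q, ababababab, EZ)
  read a, top E: go to p, push ε → (p, babababab, Z)
  read b, top Z: go to q, push EZ → (q, abababab, EZ)
  read a, top E: go to p, push ε → (p, bababab, Z)
  read b, top Z: go to q, push EZ → (q, ababab, EZ)
  read a, top E: go to p, push ε → (p, babab, Z)
  read b, top Z: go to q, push EZ → (q, abab, EZ)
  read a, top E: go to p, push ε → (p, bab, Z)
  read b, top Z: go to q, push EZ → (q, ab, EZ)
  read a, top E: go to p, push ε → (p, b, Z)
  read b, top Z: go to q, push EZ → (q, ε, EZ)
All input consumed in state q with stack EZ.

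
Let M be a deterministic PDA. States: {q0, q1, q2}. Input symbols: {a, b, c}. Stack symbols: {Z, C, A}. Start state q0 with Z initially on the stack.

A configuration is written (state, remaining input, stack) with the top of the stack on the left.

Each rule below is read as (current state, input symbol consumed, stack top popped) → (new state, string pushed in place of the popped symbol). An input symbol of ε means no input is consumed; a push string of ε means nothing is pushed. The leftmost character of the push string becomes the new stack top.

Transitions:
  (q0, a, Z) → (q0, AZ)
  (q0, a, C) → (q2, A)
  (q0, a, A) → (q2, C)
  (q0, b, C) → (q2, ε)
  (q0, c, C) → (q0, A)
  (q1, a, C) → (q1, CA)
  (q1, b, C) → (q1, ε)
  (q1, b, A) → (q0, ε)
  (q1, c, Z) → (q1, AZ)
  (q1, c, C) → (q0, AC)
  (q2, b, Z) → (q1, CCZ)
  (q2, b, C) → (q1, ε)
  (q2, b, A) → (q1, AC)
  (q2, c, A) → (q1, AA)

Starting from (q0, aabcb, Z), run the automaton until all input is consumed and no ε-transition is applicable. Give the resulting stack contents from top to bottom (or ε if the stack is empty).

(q0, aabcb, Z)
  read a, top Z: go to q0, push AZ → (q0, abcb, AZ)
  read a, top A: go to q2, push C → (q2, bcb, CZ)
  read b, top C: go to q1, push ε → (q1, cb, Z)
  read c, top Z: go to q1, push AZ → (q1, b, AZ)
  read b, top A: go to q0, push ε → (q0, ε, Z)
All input consumed in state q0 with stack Z.

Z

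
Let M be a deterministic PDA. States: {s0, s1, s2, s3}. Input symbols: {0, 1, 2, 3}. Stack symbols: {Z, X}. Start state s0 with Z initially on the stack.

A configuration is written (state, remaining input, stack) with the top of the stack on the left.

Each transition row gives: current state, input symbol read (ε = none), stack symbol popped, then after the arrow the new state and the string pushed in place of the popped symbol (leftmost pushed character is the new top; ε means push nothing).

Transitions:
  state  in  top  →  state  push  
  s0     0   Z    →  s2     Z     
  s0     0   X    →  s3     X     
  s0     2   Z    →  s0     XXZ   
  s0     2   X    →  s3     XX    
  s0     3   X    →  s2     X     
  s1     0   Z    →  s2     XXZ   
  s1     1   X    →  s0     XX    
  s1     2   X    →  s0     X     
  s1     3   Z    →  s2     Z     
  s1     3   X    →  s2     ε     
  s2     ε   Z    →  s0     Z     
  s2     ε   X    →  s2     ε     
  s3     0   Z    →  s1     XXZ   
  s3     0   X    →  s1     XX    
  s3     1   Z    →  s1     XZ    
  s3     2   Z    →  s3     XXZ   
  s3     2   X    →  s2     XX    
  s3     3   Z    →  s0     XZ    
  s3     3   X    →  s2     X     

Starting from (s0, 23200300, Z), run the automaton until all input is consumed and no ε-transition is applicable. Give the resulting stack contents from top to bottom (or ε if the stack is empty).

(s0, 23200300, Z)
  read 2, top Z: go to s0, push XXZ → (s0, 3200300, XXZ)
  read 3, top X: go to s2, push X → (s2, 200300, XXZ)
  ε-move, top X: go to s2, push ε → (s2, 200300, XZ)
  ε-move, top X: go to s2, push ε → (s2, 200300, Z)
  ε-move, top Z: go to s0, push Z → (s0, 200300, Z)
  read 2, top Z: go to s0, push XXZ → (s0, 00300, XXZ)
  read 0, top X: go to s3, push X → (s3, 0300, XXZ)
  read 0, top X: go to s1, push XX → (s1, 300, XXXZ)
  read 3, top X: go to s2, push ε → (s2, 00, XXZ)
  ε-move, top X: go to s2, push ε → (s2, 00, XZ)
  ε-move, top X: go to s2, push ε → (s2, 00, Z)
  ε-move, top Z: go to s0, push Z → (s0, 00, Z)
  read 0, top Z: go to s2, push Z → (s2, 0, Z)
  ε-move, top Z: go to s0, push Z → (s0, 0, Z)
  read 0, top Z: go to s2, push Z → (s2, ε, Z)
  ε-move, top Z: go to s0, push Z → (s0, ε, Z)
All input consumed in state s0 with stack Z.

Z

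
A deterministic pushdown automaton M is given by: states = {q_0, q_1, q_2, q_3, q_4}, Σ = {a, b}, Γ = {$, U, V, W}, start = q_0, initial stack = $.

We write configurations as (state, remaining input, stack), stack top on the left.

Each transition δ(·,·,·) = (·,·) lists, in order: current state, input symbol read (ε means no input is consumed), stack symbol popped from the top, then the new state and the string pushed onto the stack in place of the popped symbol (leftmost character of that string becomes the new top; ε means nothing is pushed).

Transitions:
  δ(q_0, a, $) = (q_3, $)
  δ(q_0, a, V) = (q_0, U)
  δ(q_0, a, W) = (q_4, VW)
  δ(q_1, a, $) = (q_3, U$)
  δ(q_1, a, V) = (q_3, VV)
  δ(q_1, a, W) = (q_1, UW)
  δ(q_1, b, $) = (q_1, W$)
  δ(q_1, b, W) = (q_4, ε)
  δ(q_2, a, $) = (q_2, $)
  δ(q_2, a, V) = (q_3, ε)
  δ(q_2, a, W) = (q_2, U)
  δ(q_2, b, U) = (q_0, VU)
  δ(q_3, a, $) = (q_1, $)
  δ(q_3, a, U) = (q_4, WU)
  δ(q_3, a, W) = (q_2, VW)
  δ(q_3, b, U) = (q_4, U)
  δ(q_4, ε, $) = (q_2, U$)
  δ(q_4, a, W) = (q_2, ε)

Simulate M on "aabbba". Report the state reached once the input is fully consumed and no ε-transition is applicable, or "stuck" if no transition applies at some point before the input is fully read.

q_0

(q_0, aabbba, $) ⊢ (q_3, abbba, $) ⊢ (q_1, bbba, $) ⊢ (q_1, bba, W$) ⊢ (q_4, ba, $) ⊢ (q_2, ba, U$) ⊢ (q_0, a, VU$) ⊢ (q_0, ε, UU$)
All input consumed; M is in state q_0.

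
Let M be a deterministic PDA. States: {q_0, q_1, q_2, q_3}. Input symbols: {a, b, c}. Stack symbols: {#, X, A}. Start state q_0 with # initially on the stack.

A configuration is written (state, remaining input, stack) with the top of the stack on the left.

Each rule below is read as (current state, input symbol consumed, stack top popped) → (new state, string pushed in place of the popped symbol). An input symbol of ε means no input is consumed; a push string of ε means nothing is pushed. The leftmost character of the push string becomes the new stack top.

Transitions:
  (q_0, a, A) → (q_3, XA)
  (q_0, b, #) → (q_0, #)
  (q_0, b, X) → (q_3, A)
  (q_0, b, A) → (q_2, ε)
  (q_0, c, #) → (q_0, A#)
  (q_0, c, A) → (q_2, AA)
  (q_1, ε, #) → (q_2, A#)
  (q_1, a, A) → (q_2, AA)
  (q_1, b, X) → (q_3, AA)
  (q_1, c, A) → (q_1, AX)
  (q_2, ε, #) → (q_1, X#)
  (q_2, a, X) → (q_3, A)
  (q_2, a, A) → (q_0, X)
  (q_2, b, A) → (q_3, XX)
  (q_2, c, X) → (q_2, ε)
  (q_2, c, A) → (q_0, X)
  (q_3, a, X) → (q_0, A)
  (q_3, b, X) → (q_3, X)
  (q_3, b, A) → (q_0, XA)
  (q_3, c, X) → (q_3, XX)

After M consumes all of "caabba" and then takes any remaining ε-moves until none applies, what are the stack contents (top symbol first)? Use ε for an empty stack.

(q_0, caabba, #)
  read c, top #: go to q_0, push A# → (q_0, aabba, A#)
  read a, top A: go to q_3, push XA → (q_3, abba, XA#)
  read a, top X: go to q_0, push A → (q_0, bba, AA#)
  read b, top A: go to q_2, push ε → (q_2, ba, A#)
  read b, top A: go to q_3, push XX → (q_3, a, XX#)
  read a, top X: go to q_0, push A → (q_0, ε, AX#)
All input consumed in state q_0 with stack AX#.

AX#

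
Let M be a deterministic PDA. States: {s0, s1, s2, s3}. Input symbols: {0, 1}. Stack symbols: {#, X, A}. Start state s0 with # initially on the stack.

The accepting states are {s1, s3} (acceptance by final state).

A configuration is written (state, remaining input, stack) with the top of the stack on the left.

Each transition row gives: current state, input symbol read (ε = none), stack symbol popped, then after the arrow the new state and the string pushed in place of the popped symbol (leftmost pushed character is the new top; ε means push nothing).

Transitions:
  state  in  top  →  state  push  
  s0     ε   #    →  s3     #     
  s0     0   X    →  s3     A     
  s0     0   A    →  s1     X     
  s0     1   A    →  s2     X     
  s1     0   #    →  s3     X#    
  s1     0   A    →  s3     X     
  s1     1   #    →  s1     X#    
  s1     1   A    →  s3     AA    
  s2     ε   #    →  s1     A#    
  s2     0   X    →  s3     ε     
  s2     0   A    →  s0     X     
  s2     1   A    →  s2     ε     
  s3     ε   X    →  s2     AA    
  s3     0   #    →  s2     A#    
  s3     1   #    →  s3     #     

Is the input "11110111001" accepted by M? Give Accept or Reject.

Reject

(s0, 11110111001, #) ⊢ (s3, 11110111001, #) ⊢ (s3, 1110111001, #) ⊢ (s3, 110111001, #) ⊢ (s3, 10111001, #) ⊢ (s3, 0111001, #) ⊢ (s2, 111001, A#) ⊢ (s2, 11001, #) ⊢ (s1, 11001, A#) ⊢ (s3, 1001, AA#)
No transition applies at (s3, 1001, AA#); input not fully consumed.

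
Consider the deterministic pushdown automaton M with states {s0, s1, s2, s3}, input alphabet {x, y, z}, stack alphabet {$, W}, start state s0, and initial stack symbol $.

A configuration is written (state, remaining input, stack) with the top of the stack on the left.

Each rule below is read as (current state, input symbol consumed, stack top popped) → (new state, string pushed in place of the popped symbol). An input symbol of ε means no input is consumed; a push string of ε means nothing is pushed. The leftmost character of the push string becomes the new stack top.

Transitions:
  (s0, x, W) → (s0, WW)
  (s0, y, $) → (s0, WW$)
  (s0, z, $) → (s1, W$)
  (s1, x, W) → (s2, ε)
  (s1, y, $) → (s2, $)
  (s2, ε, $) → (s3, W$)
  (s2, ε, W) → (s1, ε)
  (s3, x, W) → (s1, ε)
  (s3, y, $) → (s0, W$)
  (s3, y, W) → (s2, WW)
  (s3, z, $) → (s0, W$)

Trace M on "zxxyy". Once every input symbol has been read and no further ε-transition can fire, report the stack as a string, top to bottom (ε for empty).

(s0, zxxyy, $)
  read z, top $: go to s1, push W$ → (s1, xxyy, W$)
  read x, top W: go to s2, push ε → (s2, xyy, $)
  ε-move, top $: go to s3, push W$ → (s3, xyy, W$)
  read x, top W: go to s1, push ε → (s1, yy, $)
  read y, top $: go to s2, push $ → (s2, y, $)
  ε-move, top $: go to s3, push W$ → (s3, y, W$)
  read y, top W: go to s2, push WW → (s2, ε, WW$)
  ε-move, top W: go to s1, push ε → (s1, ε, W$)
All input consumed in state s1 with stack W$.

W$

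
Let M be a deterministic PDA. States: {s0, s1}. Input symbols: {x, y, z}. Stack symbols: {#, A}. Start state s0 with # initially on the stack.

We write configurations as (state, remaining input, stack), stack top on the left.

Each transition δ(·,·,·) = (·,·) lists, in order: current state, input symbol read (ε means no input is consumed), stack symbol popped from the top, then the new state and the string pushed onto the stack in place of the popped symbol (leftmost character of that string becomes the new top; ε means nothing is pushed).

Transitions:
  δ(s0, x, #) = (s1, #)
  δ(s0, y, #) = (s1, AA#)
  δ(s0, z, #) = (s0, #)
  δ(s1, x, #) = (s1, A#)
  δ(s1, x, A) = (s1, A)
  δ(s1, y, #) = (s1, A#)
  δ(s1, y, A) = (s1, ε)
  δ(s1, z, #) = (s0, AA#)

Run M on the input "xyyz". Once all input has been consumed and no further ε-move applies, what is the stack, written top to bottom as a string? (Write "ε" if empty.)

AA#

(s0, xyyz, #) ⊢ (s1, yyz, #) ⊢ (s1, yz, A#) ⊢ (s1, z, #) ⊢ (s0, ε, AA#)
All input consumed in state s0 with stack AA#.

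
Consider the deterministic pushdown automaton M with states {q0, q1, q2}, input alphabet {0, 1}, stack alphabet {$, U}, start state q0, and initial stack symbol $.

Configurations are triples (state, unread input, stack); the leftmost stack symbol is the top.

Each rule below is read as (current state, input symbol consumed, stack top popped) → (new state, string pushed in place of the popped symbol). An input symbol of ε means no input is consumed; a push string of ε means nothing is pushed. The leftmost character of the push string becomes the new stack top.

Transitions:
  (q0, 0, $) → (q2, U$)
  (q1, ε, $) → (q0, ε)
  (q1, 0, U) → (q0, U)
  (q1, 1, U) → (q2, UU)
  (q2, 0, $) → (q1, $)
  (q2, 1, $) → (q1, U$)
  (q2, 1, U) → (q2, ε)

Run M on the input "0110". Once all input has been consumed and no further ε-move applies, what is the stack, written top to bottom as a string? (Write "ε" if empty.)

(q0, 0110, $)
  read 0, top $: go to q2, push U$ → (q2, 110, U$)
  read 1, top U: go to q2, push ε → (q2, 10, $)
  read 1, top $: go to q1, push U$ → (q1, 0, U$)
  read 0, top U: go to q0, push U → (q0, ε, U$)
All input consumed in state q0 with stack U$.

U$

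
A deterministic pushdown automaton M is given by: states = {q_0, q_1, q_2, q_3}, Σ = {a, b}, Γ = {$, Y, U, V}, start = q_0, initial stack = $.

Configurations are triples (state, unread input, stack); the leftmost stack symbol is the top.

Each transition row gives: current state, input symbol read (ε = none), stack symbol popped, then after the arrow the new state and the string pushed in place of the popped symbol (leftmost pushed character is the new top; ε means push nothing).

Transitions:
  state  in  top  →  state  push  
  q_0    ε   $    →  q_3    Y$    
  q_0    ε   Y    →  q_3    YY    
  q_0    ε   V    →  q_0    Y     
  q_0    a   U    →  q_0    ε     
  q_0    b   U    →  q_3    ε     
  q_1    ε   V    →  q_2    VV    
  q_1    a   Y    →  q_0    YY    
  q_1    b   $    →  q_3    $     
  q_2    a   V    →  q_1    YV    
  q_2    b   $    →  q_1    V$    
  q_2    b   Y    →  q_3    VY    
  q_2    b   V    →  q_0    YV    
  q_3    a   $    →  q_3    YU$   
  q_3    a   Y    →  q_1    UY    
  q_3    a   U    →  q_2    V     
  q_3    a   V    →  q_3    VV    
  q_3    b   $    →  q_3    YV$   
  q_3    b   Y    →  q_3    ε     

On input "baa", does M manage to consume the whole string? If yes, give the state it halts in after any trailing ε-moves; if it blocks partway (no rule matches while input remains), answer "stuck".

q_1

(q_0, baa, $)
  ε-move, top $: go to q_3, push Y$ → (q_3, baa, Y$)
  read b, top Y: go to q_3, push ε → (q_3, aa, $)
  read a, top $: go to q_3, push YU$ → (q_3, a, YU$)
  read a, top Y: go to q_1, push UY → (q_1, ε, UYU$)
All input consumed; M is in state q_1.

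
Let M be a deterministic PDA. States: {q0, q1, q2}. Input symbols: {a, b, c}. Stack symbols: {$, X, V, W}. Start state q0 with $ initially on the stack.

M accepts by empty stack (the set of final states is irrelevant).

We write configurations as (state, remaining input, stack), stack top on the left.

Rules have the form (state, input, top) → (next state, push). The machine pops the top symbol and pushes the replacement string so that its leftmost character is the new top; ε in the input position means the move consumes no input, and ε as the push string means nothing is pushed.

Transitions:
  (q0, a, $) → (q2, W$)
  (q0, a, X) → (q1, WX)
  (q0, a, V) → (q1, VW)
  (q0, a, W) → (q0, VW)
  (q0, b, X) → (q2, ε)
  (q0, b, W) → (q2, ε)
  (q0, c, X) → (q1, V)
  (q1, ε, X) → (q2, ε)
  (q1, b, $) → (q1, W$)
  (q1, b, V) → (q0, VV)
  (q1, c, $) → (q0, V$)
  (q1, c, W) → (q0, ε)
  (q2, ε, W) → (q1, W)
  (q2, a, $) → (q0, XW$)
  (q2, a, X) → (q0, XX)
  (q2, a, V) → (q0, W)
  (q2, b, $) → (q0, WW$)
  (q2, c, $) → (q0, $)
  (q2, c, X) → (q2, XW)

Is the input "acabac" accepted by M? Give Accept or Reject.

(q0, acabac, $) ⊢ (q2, cabac, W$) ⊢ (q1, cabac, W$) ⊢ (q0, abac, $) ⊢ (q2, bac, W$) ⊢ (q1, bac, W$)
No transition applies at (q1, bac, W$); input not fully consumed.

Reject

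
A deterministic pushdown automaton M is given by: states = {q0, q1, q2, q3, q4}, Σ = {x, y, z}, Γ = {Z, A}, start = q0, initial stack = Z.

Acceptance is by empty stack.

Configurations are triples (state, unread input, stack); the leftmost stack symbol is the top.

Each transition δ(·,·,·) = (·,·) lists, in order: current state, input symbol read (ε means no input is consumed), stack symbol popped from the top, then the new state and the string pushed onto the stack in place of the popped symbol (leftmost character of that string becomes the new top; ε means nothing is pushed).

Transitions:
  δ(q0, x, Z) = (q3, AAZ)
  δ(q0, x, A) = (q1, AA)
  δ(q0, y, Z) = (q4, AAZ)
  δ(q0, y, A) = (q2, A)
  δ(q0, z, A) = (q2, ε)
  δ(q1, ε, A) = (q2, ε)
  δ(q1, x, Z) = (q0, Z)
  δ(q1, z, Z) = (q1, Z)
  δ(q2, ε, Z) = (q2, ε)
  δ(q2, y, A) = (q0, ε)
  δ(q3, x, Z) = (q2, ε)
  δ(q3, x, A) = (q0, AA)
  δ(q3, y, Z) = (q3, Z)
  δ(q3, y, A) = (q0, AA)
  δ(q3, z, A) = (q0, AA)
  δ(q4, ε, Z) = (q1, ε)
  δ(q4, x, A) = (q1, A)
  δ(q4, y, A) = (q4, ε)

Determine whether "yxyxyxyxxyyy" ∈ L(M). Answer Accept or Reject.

Reject

(q0, yxyxyxyxxyyy, Z) ⊢ (q4, xyxyxyxxyyy, AAZ) ⊢ (q1, yxyxyxxyyy, AAZ) ⊢ (q2, yxyxyxxyyy, AZ) ⊢ (q0, xyxyxxyyy, Z) ⊢ (q3, yxyxxyyy, AAZ) ⊢ (q0, xyxxyyy, AAAZ) ⊢ (q1, yxxyyy, AAAAZ) ⊢ (q2, yxxyyy, AAAZ) ⊢ (q0, xxyyy, AAZ) ⊢ (q1, xyyy, AAAZ) ⊢ (q2, xyyy, AAZ)
No transition applies at (q2, xyyy, AAZ); input not fully consumed.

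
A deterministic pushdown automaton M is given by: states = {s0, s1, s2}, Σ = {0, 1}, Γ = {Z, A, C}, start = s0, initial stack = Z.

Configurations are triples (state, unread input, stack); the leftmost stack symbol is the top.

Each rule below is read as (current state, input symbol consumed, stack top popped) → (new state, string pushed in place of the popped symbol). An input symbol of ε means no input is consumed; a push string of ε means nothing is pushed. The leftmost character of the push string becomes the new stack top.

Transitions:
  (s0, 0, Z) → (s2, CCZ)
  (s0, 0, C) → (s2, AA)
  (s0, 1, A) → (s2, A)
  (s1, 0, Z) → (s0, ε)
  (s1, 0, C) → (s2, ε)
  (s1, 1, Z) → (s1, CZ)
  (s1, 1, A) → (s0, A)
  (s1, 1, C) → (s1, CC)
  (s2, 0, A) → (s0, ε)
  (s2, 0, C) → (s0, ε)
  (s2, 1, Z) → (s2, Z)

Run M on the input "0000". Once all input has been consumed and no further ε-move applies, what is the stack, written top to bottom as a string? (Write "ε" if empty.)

AZ

(s0, 0000, Z)
  read 0, top Z: go to s2, push CCZ → (s2, 000, CCZ)
  read 0, top C: go to s0, push ε → (s0, 00, CZ)
  read 0, top C: go to s2, push AA → (s2, 0, AAZ)
  read 0, top A: go to s0, push ε → (s0, ε, AZ)
All input consumed in state s0 with stack AZ.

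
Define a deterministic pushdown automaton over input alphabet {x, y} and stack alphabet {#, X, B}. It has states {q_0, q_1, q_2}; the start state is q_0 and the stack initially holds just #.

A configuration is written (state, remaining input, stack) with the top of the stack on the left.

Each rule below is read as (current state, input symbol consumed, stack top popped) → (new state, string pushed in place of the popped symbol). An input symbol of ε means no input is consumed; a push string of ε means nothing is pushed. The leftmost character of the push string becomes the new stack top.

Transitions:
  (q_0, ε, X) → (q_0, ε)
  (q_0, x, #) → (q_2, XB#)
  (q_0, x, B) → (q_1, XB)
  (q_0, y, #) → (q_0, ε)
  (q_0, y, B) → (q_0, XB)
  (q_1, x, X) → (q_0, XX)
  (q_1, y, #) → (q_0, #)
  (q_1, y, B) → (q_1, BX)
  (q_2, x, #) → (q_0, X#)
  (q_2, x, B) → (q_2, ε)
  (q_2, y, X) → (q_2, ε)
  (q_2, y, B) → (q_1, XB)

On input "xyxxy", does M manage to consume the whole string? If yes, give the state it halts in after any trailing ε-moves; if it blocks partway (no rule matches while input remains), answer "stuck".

q_0

(q_0, xyxxy, #)
  read x, top #: go to q_2, push XB# → (q_2, yxxy, XB#)
  read y, top X: go to q_2, push ε → (q_2, xxy, B#)
  read x, top B: go to q_2, push ε → (q_2, xy, #)
  read x, top #: go to q_0, push X# → (q_0, y, X#)
  ε-move, top X: go to q_0, push ε → (q_0, y, #)
  read y, top #: go to q_0, push ε → (q_0, ε, ε)
All input consumed; M is in state q_0.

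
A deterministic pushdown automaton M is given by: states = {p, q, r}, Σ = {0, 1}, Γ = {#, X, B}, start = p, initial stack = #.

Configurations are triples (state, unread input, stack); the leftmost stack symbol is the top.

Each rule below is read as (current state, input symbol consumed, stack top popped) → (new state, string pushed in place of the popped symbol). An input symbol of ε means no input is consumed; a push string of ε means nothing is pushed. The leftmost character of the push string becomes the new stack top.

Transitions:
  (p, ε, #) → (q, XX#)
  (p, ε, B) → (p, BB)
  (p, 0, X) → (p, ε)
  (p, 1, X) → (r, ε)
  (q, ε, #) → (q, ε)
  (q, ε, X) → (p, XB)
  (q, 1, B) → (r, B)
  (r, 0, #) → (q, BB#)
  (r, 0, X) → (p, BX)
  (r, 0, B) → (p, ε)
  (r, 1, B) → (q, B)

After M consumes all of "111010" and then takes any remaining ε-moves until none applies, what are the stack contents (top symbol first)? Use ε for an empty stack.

BB#

(p, 111010, #)
  ε-move, top #: go to q, push XX# → (q, 111010, XX#)
  ε-move, top X: go to p, push XB → (p, 111010, XBX#)
  read 1, top X: go to r, push ε → (r, 11010, BX#)
  read 1, top B: go to q, push B → (q, 1010, BX#)
  read 1, top B: go to r, push B → (r, 010, BX#)
  read 0, top B: go to p, push ε → (p, 10, X#)
  read 1, top X: go to r, push ε → (r, 0, #)
  read 0, top #: go to q, push BB# → (q, ε, BB#)
All input consumed in state q with stack BB#.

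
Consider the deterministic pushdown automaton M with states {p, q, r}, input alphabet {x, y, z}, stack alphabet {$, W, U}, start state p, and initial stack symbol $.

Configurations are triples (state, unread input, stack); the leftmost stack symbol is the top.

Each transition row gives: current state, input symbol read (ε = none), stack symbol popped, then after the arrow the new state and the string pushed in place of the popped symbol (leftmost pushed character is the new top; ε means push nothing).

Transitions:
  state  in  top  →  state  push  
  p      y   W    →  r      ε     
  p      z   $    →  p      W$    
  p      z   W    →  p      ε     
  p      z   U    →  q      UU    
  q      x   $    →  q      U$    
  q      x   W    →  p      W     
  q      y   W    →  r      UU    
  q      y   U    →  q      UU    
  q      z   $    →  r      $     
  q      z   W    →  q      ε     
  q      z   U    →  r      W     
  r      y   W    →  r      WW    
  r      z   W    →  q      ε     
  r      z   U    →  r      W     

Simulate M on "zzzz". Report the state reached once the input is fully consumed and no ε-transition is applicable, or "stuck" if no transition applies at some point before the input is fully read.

p

(p, zzzz, $)
  read z, top $: go to p, push W$ → (p, zzz, W$)
  read z, top W: go to p, push ε → (p, zz, $)
  read z, top $: go to p, push W$ → (p, z, W$)
  read z, top W: go to p, push ε → (p, ε, $)
All input consumed; M is in state p.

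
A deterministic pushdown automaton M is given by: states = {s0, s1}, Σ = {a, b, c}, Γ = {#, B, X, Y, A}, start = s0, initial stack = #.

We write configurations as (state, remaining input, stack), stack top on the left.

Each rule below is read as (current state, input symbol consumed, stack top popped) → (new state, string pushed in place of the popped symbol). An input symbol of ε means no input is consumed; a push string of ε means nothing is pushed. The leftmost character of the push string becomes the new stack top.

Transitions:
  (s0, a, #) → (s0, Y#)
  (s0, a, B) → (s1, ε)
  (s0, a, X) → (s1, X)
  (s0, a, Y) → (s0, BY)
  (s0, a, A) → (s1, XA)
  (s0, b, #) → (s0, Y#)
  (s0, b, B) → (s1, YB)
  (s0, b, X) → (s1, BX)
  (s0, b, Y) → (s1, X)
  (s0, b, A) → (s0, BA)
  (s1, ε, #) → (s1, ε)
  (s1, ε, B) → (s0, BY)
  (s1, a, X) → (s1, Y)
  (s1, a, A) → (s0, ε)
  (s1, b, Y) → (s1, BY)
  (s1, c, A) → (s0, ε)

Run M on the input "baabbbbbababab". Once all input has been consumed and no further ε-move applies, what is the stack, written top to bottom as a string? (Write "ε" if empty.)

BYYYYYBYYBYY#

(s0, baabbbbbababab, #) ⊢ (s0, aabbbbbababab, Y#) ⊢ (s0, abbbbbababab, BY#) ⊢ (s1, bbbbbababab, Y#) ⊢ (s1, bbbbababab, BY#) ⊢ (s0, bbbbababab, BYY#) ⊢ (s1, bbbababab, YBYY#) ⊢ (s1, bbababab, BYBYY#) ⊢ (s0, bbababab, BYYBYY#) ⊢ (s1, bababab, YBYYBYY#) ⊢ (s1, ababab, BYBYYBYY#) ⊢ (s0, ababab, BYYBYYBYY#) ⊢ (s1, babab, YYBYYBYY#) ⊢ (s1, abab, BYYBYYBYY#) ⊢ (s0, abab, BYYYBYYBYY#) ⊢ (s1, bab, YYYBYYBYY#) ⊢ (s1, ab, BYYYBYYBYY#) ⊢ (s0, ab, BYYYYBYYBYY#) ⊢ (s1, b, YYYYBYYBYY#) ⊢ (s1, ε, BYYYYBYYBYY#) ⊢ (s0, ε, BYYYYYBYYBYY#)
All input consumed in state s0 with stack BYYYYYBYYBYY#.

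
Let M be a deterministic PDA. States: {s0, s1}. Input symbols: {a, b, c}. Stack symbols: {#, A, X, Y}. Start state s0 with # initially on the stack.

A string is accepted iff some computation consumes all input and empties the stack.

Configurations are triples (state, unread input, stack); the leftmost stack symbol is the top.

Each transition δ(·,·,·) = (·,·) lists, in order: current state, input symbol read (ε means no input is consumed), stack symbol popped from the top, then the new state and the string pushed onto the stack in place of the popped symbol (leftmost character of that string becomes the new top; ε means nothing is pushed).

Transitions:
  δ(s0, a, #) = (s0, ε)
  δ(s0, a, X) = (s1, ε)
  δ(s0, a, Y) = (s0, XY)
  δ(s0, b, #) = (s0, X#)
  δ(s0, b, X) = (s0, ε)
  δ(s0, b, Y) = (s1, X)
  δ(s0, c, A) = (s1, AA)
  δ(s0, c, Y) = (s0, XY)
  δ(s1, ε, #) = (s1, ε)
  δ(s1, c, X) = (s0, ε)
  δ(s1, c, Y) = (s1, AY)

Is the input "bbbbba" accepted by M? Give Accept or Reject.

Accept

(s0, bbbbba, #)
  read b, top #: go to s0, push X# → (s0, bbbba, X#)
  read b, top X: go to s0, push ε → (s0, bbba, #)
  read b, top #: go to s0, push X# → (s0, bba, X#)
  read b, top X: go to s0, push ε → (s0, ba, #)
  read b, top #: go to s0, push X# → (s0, a, X#)
  read a, top X: go to s1, push ε → (s1, ε, #)
  ε-move, top #: go to s1, push ε → (s1, ε, ε)
All input consumed and the stack is empty.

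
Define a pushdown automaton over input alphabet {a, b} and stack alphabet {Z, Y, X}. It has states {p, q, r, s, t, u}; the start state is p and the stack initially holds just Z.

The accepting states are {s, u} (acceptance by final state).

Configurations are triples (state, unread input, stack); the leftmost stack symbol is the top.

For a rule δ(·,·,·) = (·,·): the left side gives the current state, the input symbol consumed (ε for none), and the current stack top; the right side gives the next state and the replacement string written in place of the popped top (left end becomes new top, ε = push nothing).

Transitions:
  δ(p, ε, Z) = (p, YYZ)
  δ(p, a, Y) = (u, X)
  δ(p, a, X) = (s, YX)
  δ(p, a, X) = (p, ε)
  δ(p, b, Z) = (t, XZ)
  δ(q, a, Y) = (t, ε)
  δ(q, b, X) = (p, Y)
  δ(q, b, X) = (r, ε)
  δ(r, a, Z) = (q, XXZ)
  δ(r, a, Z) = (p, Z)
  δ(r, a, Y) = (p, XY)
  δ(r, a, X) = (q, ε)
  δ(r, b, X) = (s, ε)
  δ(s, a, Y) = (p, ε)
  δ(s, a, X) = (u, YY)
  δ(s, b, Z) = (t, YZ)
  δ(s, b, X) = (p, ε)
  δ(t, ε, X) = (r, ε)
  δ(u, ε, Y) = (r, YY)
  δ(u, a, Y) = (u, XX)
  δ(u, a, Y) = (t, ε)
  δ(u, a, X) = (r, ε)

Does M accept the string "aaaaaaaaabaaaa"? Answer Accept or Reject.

No computation consumes all input and reaches a final state.

Reject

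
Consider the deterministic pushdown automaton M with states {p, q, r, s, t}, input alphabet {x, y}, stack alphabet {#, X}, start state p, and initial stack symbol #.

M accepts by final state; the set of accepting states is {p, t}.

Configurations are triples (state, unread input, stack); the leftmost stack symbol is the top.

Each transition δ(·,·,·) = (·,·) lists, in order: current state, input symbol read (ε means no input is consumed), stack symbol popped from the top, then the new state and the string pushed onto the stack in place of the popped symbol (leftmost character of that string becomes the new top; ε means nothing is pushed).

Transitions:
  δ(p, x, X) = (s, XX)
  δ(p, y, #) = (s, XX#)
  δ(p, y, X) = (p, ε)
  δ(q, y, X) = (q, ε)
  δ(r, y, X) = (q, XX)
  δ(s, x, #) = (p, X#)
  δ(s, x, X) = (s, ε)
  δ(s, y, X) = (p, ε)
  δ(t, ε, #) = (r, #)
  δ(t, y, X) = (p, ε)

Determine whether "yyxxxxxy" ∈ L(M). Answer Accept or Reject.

(p, yyxxxxxy, #)
  read y, top #: go to s, push XX# → (s, yxxxxxy, XX#)
  read y, top X: go to p, push ε → (p, xxxxxy, X#)
  read x, top X: go to s, push XX → (s, xxxxy, XX#)
  read x, top X: go to s, push ε → (s, xxxy, X#)
  read x, top X: go to s, push ε → (s, xxy, #)
  read x, top #: go to p, push X# → (p, xy, X#)
  read x, top X: go to s, push XX → (s, y, XX#)
  read y, top X: go to p, push ε → (p, ε, X#)
All input consumed; state p ∈ F.

Accept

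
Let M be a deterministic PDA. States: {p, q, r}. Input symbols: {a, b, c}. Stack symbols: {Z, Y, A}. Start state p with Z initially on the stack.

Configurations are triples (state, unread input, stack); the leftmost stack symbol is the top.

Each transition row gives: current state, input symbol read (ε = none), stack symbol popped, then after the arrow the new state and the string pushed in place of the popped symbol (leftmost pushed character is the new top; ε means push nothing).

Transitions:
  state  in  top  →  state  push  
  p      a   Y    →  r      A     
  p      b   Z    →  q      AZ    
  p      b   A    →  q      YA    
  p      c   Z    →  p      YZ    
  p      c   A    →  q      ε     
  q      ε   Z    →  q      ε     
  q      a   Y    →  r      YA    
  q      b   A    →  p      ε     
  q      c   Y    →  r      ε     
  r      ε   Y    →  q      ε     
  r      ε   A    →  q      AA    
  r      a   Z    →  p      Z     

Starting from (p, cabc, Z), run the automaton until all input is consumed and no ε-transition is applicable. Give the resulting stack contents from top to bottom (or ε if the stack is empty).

ε

(p, cabc, Z)
  read c, top Z: go to p, push YZ → (p, abc, YZ)
  read a, top Y: go to r, push A → (r, bc, AZ)
  ε-move, top A: go to q, push AA → (q, bc, AAZ)
  read b, top A: go to p, push ε → (p, c, AZ)
  read c, top A: go to q, push ε → (q, ε, Z)
  ε-move, top Z: go to q, push ε → (q, ε, ε)
All input consumed in state q with stack ε.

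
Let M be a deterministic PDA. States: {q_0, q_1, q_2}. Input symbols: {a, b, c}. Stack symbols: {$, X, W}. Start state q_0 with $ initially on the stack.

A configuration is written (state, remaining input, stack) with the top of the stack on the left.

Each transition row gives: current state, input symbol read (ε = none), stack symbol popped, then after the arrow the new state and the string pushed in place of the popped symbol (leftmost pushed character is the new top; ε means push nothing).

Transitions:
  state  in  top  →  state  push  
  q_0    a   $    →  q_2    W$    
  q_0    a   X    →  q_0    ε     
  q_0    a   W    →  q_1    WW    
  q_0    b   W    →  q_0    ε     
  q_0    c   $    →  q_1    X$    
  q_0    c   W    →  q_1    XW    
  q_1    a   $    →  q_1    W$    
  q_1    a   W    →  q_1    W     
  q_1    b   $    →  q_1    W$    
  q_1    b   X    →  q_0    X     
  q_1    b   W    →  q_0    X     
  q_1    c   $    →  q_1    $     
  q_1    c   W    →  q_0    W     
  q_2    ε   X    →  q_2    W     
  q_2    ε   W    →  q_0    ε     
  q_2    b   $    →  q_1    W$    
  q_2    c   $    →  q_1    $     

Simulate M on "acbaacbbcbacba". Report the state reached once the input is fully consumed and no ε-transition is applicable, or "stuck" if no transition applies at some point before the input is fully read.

stuck

(q_0, acbaacbbcbacba, $)
  read a, top $: go to q_2, push W$ → (q_2, cbaacbbcbacba, W$)
  ε-move, top W: go to q_0, push ε → (q_0, cbaacbbcbacba, $)
  read c, top $: go to q_1, push X$ → (q_1, baacbbcbacba, X$)
  read b, top X: go to q_0, push X → (q_0, aacbbcbacba, X$)
  read a, top X: go to q_0, push ε → (q_0, acbbcbacba, $)
  read a, top $: go to q_2, push W$ → (q_2, cbbcbacba, W$)
  ε-move, top W: go to q_0, push ε → (q_0, cbbcbacba, $)
  read c, top $: go to q_1, push X$ → (q_1, bbcbacba, X$)
  read b, top X: go to q_0, push X → (q_0, bcbacba, X$)
No transition for (q_0, b, top X); M blocks with input bcbacba remaining.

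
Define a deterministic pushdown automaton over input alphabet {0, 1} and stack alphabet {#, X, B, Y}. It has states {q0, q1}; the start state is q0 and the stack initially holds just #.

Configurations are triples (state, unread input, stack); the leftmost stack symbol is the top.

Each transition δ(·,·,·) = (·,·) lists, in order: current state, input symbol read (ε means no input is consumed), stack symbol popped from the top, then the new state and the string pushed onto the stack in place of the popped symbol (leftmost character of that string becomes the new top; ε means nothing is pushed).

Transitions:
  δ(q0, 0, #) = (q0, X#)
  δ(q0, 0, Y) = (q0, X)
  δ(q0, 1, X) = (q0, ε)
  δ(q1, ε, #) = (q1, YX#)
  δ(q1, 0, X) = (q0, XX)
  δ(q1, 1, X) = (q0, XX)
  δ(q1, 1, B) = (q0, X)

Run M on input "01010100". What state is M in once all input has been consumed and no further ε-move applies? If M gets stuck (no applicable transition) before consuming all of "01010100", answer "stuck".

(q0, 01010100, #)
  read 0, top #: go to q0, push X# → (q0, 1010100, X#)
  read 1, top X: go to q0, push ε → (q0, 010100, #)
  read 0, top #: go to q0, push X# → (q0, 10100, X#)
  read 1, top X: go to q0, push ε → (q0, 0100, #)
  read 0, top #: go to q0, push X# → (q0, 100, X#)
  read 1, top X: go to q0, push ε → (q0, 00, #)
  read 0, top #: go to q0, push X# → (q0, 0, X#)
No transition for (q0, 0, top X); M blocks with input 0 remaining.

stuck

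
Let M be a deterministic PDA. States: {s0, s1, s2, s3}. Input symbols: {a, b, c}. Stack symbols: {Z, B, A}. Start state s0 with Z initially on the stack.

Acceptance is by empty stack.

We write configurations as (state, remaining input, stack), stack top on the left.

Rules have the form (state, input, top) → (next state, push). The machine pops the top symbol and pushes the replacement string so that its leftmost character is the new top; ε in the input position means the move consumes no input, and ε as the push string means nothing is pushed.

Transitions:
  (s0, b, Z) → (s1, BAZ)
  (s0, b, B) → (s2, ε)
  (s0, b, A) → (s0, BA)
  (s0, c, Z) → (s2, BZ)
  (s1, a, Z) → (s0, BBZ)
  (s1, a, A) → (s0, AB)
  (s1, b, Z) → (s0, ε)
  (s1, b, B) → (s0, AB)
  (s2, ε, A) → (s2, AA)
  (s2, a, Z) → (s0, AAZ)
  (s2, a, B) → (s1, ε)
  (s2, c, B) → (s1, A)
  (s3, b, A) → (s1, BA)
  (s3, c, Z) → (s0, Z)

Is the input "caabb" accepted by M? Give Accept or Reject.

Reject

(s0, caabb, Z)
  read c, top Z: go to s2, push BZ → (s2, aabb, BZ)
  read a, top B: go to s1, push ε → (s1, abb, Z)
  read a, top Z: go to s0, push BBZ → (s0, bb, BBZ)
  read b, top B: go to s2, push ε → (s2, b, BZ)
No transition applies at (s2, b, BZ); input not fully consumed.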